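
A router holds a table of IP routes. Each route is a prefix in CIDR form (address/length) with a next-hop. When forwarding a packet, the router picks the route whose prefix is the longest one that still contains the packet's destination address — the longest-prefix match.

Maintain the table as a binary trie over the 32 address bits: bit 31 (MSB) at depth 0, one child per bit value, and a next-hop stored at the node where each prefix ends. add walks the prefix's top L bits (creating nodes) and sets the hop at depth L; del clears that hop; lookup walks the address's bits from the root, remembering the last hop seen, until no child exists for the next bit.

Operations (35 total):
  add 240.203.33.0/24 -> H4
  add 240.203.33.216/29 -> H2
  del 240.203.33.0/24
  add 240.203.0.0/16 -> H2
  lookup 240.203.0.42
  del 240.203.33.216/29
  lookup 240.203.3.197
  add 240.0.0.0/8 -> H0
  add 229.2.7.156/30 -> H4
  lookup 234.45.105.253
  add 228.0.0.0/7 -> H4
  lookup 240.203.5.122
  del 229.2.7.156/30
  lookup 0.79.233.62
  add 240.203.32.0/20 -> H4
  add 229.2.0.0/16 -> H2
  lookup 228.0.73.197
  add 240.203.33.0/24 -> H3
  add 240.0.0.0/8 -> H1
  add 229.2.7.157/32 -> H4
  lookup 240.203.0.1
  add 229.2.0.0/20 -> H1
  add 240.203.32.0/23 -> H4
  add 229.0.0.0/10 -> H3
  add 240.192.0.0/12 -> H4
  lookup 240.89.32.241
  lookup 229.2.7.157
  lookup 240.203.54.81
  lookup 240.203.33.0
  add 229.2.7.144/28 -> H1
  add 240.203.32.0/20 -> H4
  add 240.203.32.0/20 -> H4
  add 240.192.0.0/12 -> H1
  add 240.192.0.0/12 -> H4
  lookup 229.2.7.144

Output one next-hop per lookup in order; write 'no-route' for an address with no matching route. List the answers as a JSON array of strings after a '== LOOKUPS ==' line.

Apply in order:
  add 240.203.33.0/24 -> H4 at depth 24
  add 240.203.33.216/29 -> H2 at depth 29
  - 240.203.33.0/24 clear@24
  add 240.203.0.0/16 -> H2 at depth 16
  lookup 240.203.0.42: bits 111100001100101100 walk d0:-→d1:-→d2:-→d3:-→d4:-→d5:-→d6:-→d7:-→d8:-→d9:-→d10:-→d11:-→d12:-→d13:-→d14:-→d15:-→d16:H2→d17:-→d18:- -> H2
  - 240.203.33.216/29 clear@29
  lookup 240.203.3.197: bits 111100001100101100 walk d0:-→d1:-→d2:-→d3:-→d4:-→d5:-→d6:-→d7:-→d8:-→d9:-→d10:-→d11:-→d12:-→d13:-→d14:-→d15:-→d16:H2→d17:-→d18:- -> H2
  add 240.0.0.0/8 -> H0 at depth 8
  add 229.2.7.156/30 -> H4 at depth 30
  lookup 234.45.105.253: bits 1110 walk d0:-→d1:-→d2:-→d3:-→d4:- -> no-route
  add 228.0.0.0/7 -> H4 at depth 7
  lookup 240.203.5.122: bits 111100001100101100 walk d0:-→d1:-→d2:-→d3:-→d4:-→d5:-→d6:-→d7:-→d8:H0→d9:-→d10:-→d11:-→d12:-→d13:-→d14:-→d15:-→d16:H2→d17:-→d18:- -> H2
  - 229.2.7.156/30 clear@30
  lookup 0.79.233.62: bits ε walk d0:- -> no-route
  add 240.203.32.0/20 -> H4 at depth 20
  add 229.2.0.0/16 -> H2 at depth 16
  lookup 228.0.73.197: bits 1110010 walk d0:-→d1:-→d2:-→d3:-→d4:-→d5:-→d6:-→d7:H4 -> H4
  add 240.203.33.0/24 -> H3 at depth 24
  add 240.0.0.0/8 -> H1 at depth 8
  add 229.2.7.157/32 -> H4 at depth 32
  lookup 240.203.0.1: bits 111100001100101100 walk d0:-→d1:-→d2:-→d3:-→d4:-→d5:-→d6:-→d7:-→d8:H1→d9:-→d10:-→d11:-→d12:-→d13:-→d14:-→d15:-→d16:H2→d17:-→d18:- -> H2
  add 229.2.0.0/20 -> H1 at depth 20
  add 240.203.32.0/23 -> H4 at depth 23
  add 229.0.0.0/10 -> H3 at depth 10
  add 240.192.0.0/12 -> H4 at depth 12
  lookup 240.89.32.241: bits 11110000 walk d0:-→d1:-→d2:-→d3:-→d4:-→d5:-→d6:-→d7:-→d8:H1 -> H1
  lookup 229.2.7.157: bits 11100101000000100000011110011101 walk d0:-→d1:-→d2:-→d3:-→d4:-→d5:-→d6:-→d7:H4→d8:-→d9:-→d10:H3→d11:-→d12:-→d13:-→d14:-→d15:-→d16:H2→d17:-→d18:-→d19:-→d20:H1→d21:-→d22:-→d23:-→d24:-→d25:-→d26:-→d27:-→d28:-→d29:-→d30:-→d31:-→d32:H4 -> H4
  lookup 240.203.54.81: bits 1111000011001011001 walk d0:-→d1:-→d2:-→d3:-→d4:-→d5:-→d6:-→d7:-→d8:H1→d9:-→d10:-→d11:-→d12:H4→d13:-→d14:-→d15:-→d16:H2→d17:-→d18:-→d19:- -> H2
  lookup 240.203.33.0: bits 111100001100101100100001 walk d0:-→d1:-→d2:-→d3:-→d4:-→d5:-→d6:-→d7:-→d8:H1→d9:-→d10:-→d11:-→d12:H4→d13:-→d14:-→d15:-→d16:H2→d17:-→d18:-→d19:-→d20:H4→d21:-→d22:-→d23:H4→d24:H3 -> H3
  add 229.2.7.144/28 -> H1 at depth 28
  add 240.203.32.0/20 -> H4 at depth 20
  add 240.203.32.0/20 -> H4 at depth 20
  add 240.192.0.0/12 -> H1 at depth 12
  add 240.192.0.0/12 -> H4 at depth 12
  lookup 229.2.7.144: bits 1110010100000010000001111001 walk d0:-→d1:-→d2:-→d3:-→d4:-→d5:-→d6:-→d7:H4→d8:-→d9:-→d10:H3→d11:-→d12:-→d13:-→d14:-→d15:-→d16:H2→d17:-→d18:-→d19:-→d20:H1→d21:-→d22:-→d23:-→d24:-→d25:-→d26:-→d27:-→d28:H1 -> H1

== LOOKUPS ==
["H2","H2","no-route","H2","no-route","H4","H2","H1","H4","H2","H3","H1"]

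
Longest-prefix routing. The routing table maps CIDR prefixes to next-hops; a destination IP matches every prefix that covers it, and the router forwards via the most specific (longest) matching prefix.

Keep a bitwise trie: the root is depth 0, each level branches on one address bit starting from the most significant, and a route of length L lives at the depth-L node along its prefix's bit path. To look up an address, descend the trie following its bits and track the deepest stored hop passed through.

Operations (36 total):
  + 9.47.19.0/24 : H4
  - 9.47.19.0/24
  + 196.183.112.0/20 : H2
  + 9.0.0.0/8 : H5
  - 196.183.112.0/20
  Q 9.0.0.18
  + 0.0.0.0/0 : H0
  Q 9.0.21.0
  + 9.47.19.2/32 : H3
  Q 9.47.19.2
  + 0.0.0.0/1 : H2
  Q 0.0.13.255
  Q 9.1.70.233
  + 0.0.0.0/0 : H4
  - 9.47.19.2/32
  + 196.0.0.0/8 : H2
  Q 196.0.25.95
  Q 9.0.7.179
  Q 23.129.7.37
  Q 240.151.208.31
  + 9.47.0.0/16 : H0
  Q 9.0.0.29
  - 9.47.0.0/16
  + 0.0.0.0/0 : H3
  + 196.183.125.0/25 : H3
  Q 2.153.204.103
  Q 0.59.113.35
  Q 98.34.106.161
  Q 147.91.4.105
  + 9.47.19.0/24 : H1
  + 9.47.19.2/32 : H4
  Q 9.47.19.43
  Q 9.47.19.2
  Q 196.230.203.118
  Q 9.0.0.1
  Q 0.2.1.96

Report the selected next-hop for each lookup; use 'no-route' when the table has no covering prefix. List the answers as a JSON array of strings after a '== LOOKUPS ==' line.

Process each operation:
  add 9.47.19.0/24 -> H4 at depth 24
  - 9.47.19.0/24 clear@24
  add 196.183.112.0/20 -> H2 at depth 20
  add 9.0.0.0/8 -> H5 at depth 8
  - 196.183.112.0/20 clear@20
  lookup 9.0.0.18: bits 0000100100 walk d0:-→d1:-→d2:-→d3:-→d4:-→d5:-→d6:-→d7:-→d8:H5→d9:-→d10:- -> H5
  add 0.0.0.0/0 -> H0 at depth 0
  lookup 9.0.21.0: bits 0000100100 walk d0:H0→d1:-→d2:-→d3:-→d4:-→d5:-→d6:-→d7:-→d8:H5→d9:-→d10:- -> H5
  add 9.47.19.2/32 -> H3 at depth 32
  lookup 9.47.19.2: bits 00001001001011110001001100000010 walk d0:H0→d1:-→d2:-→d3:-→d4:-→d5:-→d6:-→d7:-→d8:H5→d9:-→d10:-→d11:-→d12:-→d13:-→d14:-→d15:-→d16:-→d17:-→d18:-→d19:-→d20:-→d21:-→d22:-→d23:-→d24:-→d25:-→d26:-→d27:-→d28:-→d29:-→d30:-→d31:-→d32:H3 -> H3
  add 0.0.0.0/1 -> H2 at depth 1
  lookup 0.0.13.255: bits 0000 walk d0:H0→d1:H2→d2:-→d3:-→d4:- -> H2
  lookup 9.1.70.233: bits 0000100100 walk d0:H0→d1:H2→d2:-→d3:-→d4:-→d5:-→d6:-→d7:-→d8:H5→d9:-→d10:- -> H5
  add 0.0.0.0/0 -> H4 at depth 0
  - 9.47.19.2/32 clear@32
  add 196.0.0.0/8 -> H2 at depth 8
  lookup 196.0.25.95: bits 11000100 walk d0:H4→d1:-→d2:-→d3:-→d4:-→d5:-→d6:-→d7:-→d8:H2 -> H2
  lookup 9.0.7.179: bits 0000100100 walk d0:H4→d1:H2→d2:-→d3:-→d4:-→d5:-→d6:-→d7:-→d8:H5→d9:-→d10:- -> H5
  lookup 23.129.7.37: bits 000 walk d0:H4→d1:H2→d2:-→d3:- -> H2
  lookup 240.151.208.31: bits 11 walk d0:H4→d1:-→d2:- -> H4
  add 9.47.0.0/16 -> H0 at depth 16
  lookup 9.0.0.29: bits 0000100100 walk d0:H4→d1:H2→d2:-→d3:-→d4:-→d5:-→d6:-→d7:-→d8:H5→d9:-→d10:- -> H5
  - 9.47.0.0/16 clear@16
  add 0.0.0.0/0 -> H3 at depth 0
  add 196.183.125.0/25 -> H3 at depth 25
  lookup 2.153.204.103: bits 0000 walk d0:H3→d1:H2→d2:-→d3:-→d4:- -> H2
  lookup 0.59.113.35: bits 0000 walk d0:H3→d1:H2→d2:-→d3:-→d4:- -> H2
  lookup 98.34.106.161: bits 0 walk d0:H3→d1:H2 -> H2
  lookup 147.91.4.105: bits 1 walk d0:H3→d1:- -> H3
  add 9.47.19.0/24 -> H1 at depth 24
  add 9.47.19.2/32 -> H4 at depth 32
  lookup 9.47.19.43: bits 00001001001011110001001100 walk d0:H3→d1:H2→d2:-→d3:-→d4:-→d5:-→d6:-→d7:-→d8:H5→d9:-→d10:-→d11:-→d12:-→d13:-→d14:-→d15:-→d16:-→d17:-→d18:-→d19:-→d20:-→d21:-→d22:-→d23:-→d24:H1→d25:-→d26:- -> H1
  lookup 9.47.19.2: bits 00001001001011110001001100000010 walk d0:H3→d1:H2→d2:-→d3:-→d4:-→d5:-→d6:-→d7:-→d8:H5→d9:-→d10:-→d11:-→d12:-→d13:-→d14:-→d15:-→d16:-→d17:-→d18:-→d19:-→d20:-→d21:-→d22:-→d23:-→d24:H1→d25:-→d26:-→d27:-→d28:-→d29:-→d30:-→d31:-→d32:H4 -> H4
  lookup 196.230.203.118: bits 110001001 walk d0:H3→d1:-→d2:-→d3:-→d4:-→d5:-→d6:-→d7:-→d8:H2→d9:- -> H2
  lookup 9.0.0.1: bits 0000100100 walk d0:H3→d1:H2→d2:-→d3:-→d4:-→d5:-→d6:-→d7:-→d8:H5→d9:-→d10:- -> H5
  lookup 0.2.1.96: bits 0000 walk d0:H3→d1:H2→d2:-→d3:-→d4:- -> H2

== LOOKUPS ==
["H5","H5","H3","H2","H5","H2","H5","H2","H4","H5","H2","H2","H2","H3","H1","H4","H2","H5","H2"]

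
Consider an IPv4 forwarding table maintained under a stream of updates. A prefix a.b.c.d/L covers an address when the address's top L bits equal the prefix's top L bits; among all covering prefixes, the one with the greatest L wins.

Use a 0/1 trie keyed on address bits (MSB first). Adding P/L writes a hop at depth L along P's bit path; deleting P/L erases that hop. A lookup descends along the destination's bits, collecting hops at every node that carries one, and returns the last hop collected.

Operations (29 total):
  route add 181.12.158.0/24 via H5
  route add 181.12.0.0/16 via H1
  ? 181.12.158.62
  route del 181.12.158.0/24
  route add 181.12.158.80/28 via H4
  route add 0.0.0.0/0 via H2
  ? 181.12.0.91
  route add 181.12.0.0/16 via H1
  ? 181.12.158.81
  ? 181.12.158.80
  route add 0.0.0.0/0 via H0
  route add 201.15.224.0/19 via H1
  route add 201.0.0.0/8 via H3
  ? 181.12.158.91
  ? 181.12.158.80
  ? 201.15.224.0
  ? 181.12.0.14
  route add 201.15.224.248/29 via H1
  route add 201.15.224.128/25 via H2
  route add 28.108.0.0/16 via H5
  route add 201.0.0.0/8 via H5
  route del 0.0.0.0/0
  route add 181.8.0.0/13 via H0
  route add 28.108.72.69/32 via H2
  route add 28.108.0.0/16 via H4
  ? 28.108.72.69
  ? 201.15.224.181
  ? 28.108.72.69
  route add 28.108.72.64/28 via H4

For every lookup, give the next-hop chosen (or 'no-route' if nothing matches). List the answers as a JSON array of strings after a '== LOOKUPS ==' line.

Apply in order:
  add 181.12.158.0/24 -> H5 at depth 24
  add 181.12.0.0/16 -> H1 at depth 16
  ? 181.12.158.62  path d0:-→d1:-→d2:-→d3:-→d4:-→d5:-→d6:-→d7:-→d8:-→d9:-→d10:-→d11:-→d12:-→d13:-→d14:-→d15:-→d16:H1→d17:-→d18:-→d19:-→d20:-→d21:-→d22:-→d23:-→d24:H5  best=H5
  - 181.12.158.0/24 clear@24
  add 181.12.158.80/28 -> H4 at depth 28
  add 0.0.0.0/0 -> H2 at depth 0
  ? 181.12.0.91  path d0:H2→d1:-→d2:-→d3:-→d4:-→d5:-→d6:-→d7:-→d8:-→d9:-→d10:-→d11:-→d12:-→d13:-→d14:-→d15:-→d16:H1  best=H1
  add 181.12.0.0/16 -> H1 at depth 16
  ? 181.12.158.81  path d0:H2→d1:-→d2:-→d3:-→d4:-→d5:-→d6:-→d7:-→d8:-→d9:-→d10:-→d11:-→d12:-→d13:-→d14:-→d15:-→d16:H1→d17:-→d18:-→d19:-→d20:-→d21:-→d22:-→d23:-→d24:-→d25:-→d26:-→d27:-→d28:H4  best=H4
  ? 181.12.158.80  path d0:H2→d1:-→d2:-→d3:-→d4:-→d5:-→d6:-→d7:-→d8:-→d9:-→d10:-→d11:-→d12:-→d13:-→d14:-→d15:-→d16:H1→d17:-→d18:-→d19:-→d20:-→d21:-→d22:-→d23:-→d24:-→d25:-→d26:-→d27:-→d28:H4  best=H4
  add 0.0.0.0/0 -> H0 at depth 0
  add 201.15.224.0/19 -> H1 at depth 19
  add 201.0.0.0/8 -> H3 at depth 8
  ? 181.12.158.91  path d0:H0→d1:-→d2:-→d3:-→d4:-→d5:-→d6:-→d7:-→d8:-→d9:-→d10:-→d11:-→d12:-→d13:-→d14:-→d15:-→d16:H1→d17:-→d18:-→d19:-→d20:-→d21:-→d22:-→d23:-→d24:-→d25:-→d26:-→d27:-→d28:H4  best=H4
  ? 181.12.158.80  path d0:H0→d1:-→d2:-→d3:-→d4:-→d5:-→d6:-→d7:-→d8:-→d9:-→d10:-→d11:-→d12:-→d13:-→d14:-→d15:-→d16:H1→d17:-→d18:-→d19:-→d20:-→d21:-→d22:-→d23:-→d24:-→d25:-→d26:-→d27:-→d28:H4  best=H4
  ? 201.15.224.0  path d0:H0→d1:-→d2:-→d3:-→d4:-→d5:-→d6:-→d7:-→d8:H3→d9:-→d10:-→d11:-→d12:-→d13:-→d14:-→d15:-→d16:-→d17:-→d18:-→d19:H1  best=H1
  ? 181.12.0.14  path d0:H0→d1:-→d2:-→d3:-→d4:-→d5:-→d6:-→d7:-→d8:-→d9:-→d10:-→d11:-→d12:-→d13:-→d14:-→d15:-→d16:H1  best=H1
  add 201.15.224.248/29 -> H1 at depth 29
  add 201.15.224.128/25 -> H2 at depth 25
  add 28.108.0.0/16 -> H5 at depth 16
  add 201.0.0.0/8 -> H5 at depth 8
  - 0.0.0.0/0 clear@0
  add 181.8.0.0/13 -> H0 at depth 13
  add 28.108.72.69/32 -> H2 at depth 32
  add 28.108.0.0/16 -> H4 at depth 16
  ? 28.108.72.69  path d0:-→d1:-→d2:-→d3:-→d4:-→d5:-→d6:-→d7:-→d8:-→d9:-→d10:-→d11:-→d12:-→d13:-→d14:-→d15:-→d16:H4→d17:-→d18:-→d19:-→d20:-→d21:-→d22:-→d23:-→d24:-→d25:-→d26:-→d27:-→d28:-→d29:-→d30:-→d31:-→d32:H2  best=H2
  ? 201.15.224.181  path d0:-→d1:-→d2:-→d3:-→d4:-→d5:-→d6:-→d7:-→d8:H5→d9:-→d10:-→d11:-→d12:-→d13:-→d14:-→d15:-→d16:-→d17:-→d18:-→d19:H1→d20:-→d21:-→d22:-→d23:-→d24:-→d25:H2  best=H2
  ? 28.108.72.69  path d0:-→d1:-→d2:-→d3:-→d4:-→d5:-→d6:-→d7:-→d8:-→d9:-→d10:-→d11:-→d12:-→d13:-→d14:-→d15:-→d16:H4→d17:-→d18:-→d19:-→d20:-→d21:-→d22:-→d23:-→d24:-→d25:-→d26:-→d27:-→d28:-→d29:-→d30:-→d31:-→d32:H2  best=H2
  add 28.108.72.64/28 -> H4 at depth 28

== LOOKUPS ==
["H5","H1","H4","H4","H4","H4","H1","H1","H2","H2","H2"]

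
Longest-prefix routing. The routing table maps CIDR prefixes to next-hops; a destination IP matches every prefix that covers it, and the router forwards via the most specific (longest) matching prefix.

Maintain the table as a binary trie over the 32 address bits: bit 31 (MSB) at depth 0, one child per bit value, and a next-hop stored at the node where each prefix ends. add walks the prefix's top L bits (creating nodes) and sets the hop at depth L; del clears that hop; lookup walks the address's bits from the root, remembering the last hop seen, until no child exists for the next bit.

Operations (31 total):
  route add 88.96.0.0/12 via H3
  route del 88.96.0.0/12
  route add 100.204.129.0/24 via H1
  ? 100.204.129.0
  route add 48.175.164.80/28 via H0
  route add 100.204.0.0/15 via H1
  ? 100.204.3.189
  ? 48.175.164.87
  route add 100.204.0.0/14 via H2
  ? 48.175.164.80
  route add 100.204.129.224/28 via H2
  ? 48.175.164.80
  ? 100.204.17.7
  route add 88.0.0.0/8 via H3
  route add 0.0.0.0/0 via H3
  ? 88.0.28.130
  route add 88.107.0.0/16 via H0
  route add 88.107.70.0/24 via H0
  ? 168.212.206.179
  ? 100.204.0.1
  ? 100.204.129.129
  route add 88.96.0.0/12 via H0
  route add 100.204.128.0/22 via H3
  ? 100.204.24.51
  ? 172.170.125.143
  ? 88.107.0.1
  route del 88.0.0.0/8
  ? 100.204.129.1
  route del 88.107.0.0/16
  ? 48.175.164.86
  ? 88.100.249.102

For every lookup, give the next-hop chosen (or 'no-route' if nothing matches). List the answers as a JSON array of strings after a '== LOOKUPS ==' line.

Apply in order:
  + 88.96.0.0/12 (H3) depth=12
  del 88.96.0.0/12 (clear depth 12)
  + 100.204.129.0/24 (H1) depth=24
  lookup 100.204.129.0: bits 011001001100110010000001 walk d0:-→d1:-→d2:-→d3:-→d4:-→d5:-→d6:-→d7:-→d8:-→d9:-→d10:-→d11:-→d12:-→d13:-→d14:-→d15:-→d16:-→d17:-→d18:-→d19:-→d20:-→d21:-→d22:-→d23:-→d24:H1 -> H1
  + 48.175.164.80/28 (H0) depth=28
  + 100.204.0.0/15 (H1) depth=15
  lookup 100.204.3.189: bits 0110010011001100 walk d0:-→d1:-→d2:-→d3:-→d4:-→d5:-→d6:-→d7:-→d8:-→d9:-→d10:-→d11:-→d12:-→d13:-→d14:-→d15:H1→d16:- -> H1
  lookup 48.175.164.87: bits 0011000010101111101001000101 walk d0:-→d1:-→d2:-→d3:-→d4:-→d5:-→d6:-→d7:-→d8:-→d9:-→d10:-→d11:-→d12:-→d13:-→d14:-→d15:-→d16:-→d17:-→d18:-→d19:-→d20:-→d21:-→d22:-→d23:-→d24:-→d25:-→d26:-→d27:-→d28:H0 -> H0
  + 100.204.0.0/14 (H2) depth=14
  lookup 48.175.164.80: bits 0011000010101111101001000101 walk d0:-→d1:-→d2:-→d3:-→d4:-→d5:-→d6:-→d7:-→d8:-→d9:-→d10:-→d11:-→d12:-→d13:-→d14:-→d15:-→d16:-→d17:-→d18:-→d19:-→d20:-→d21:-→d22:-→d23:-→d24:-→d25:-→d26:-→d27:-→d28:H0 -> H0
  + 100.204.129.224/28 (H2) depth=28
  lookup 48.175.164.80: bits 0011000010101111101001000101 walk d0:-→d1:-→d2:-→d3:-→d4:-→d5:-→d6:-→d7:-→d8:-→d9:-→d10:-→d11:-→d12:-→d13:-→d14:-→d15:-→d16:-→d17:-→d18:-→d19:-→d20:-→d21:-→d22:-→d23:-→d24:-→d25:-→d26:-→d27:-→d28:H0 -> H0
  lookup 100.204.17.7: bits 0110010011001100 walk d0:-→d1:-→d2:-→d3:-→d4:-→d5:-→d6:-→d7:-→d8:-→d9:-→d10:-→d11:-→d12:-→d13:-→d14:H2→d15:H1→d16:- -> H1
  + 88.0.0.0/8 (H3) depth=8
  + 0.0.0.0/0 (H3) depth=0
  lookup 88.0.28.130: bits 010110000 walk d0:H3→d1:-→d2:-→d3:-→d4:-→d5:-→d6:-→d7:-→d8:H3→d9:- -> H3
  + 88.107.0.0/16 (H0) depth=16
  + 88.107.70.0/24 (H0) depth=24
  lookup 168.212.206.179: bits ε walk d0:H3 -> H3
  lookup 100.204.0.1: bits 0110010011001100 walk d0:H3→d1:-→d2:-→d3:-→d4:-→d5:-→d6:-→d7:-→d8:-→d9:-→d10:-→d11:-→d12:-→d13:-→d14:H2→d15:H1→d16:- -> H1
  lookup 100.204.129.129: bits 0110010011001100100000011 walk d0:H3→d1:-→d2:-→d3:-→d4:-→d5:-→d6:-→d7:-→d8:-→d9:-→d10:-→d11:-→d12:-→d13:-→d14:H2→d15:H1→d16:-→d17:-→d18:-→d19:-→d20:-→d21:-→d22:-→d23:-→d24:H1→d25:- -> H1
  + 88.96.0.0/12 (H0) depth=12
  + 100.204.128.0/22 (H3) depth=22
  lookup 100.204.24.51: bits 0110010011001100 walk d0:H3→d1:-→d2:-→d3:-→d4:-→d5:-→d6:-→d7:-→d8:-→d9:-→d10:-→d11:-→d12:-→d13:-→d14:H2→d15:H1→d16:- -> H1
  lookup 172.170.125.143: bits ε walk d0:H3 -> H3
  lookup 88.107.0.1: bits 01011000011010110 walk d0:H3→d1:-→d2:-→d3:-→d4:-→d5:-→d6:-→d7:-→d8:H3→d9:-→d10:-→d11:-→d12:H0→d13:-→d14:-→d15:-→d16:H0→d17:- -> H0
  del 88.0.0.0/8 (clear depth 8)
  lookup 100.204.129.1: bits 011001001100110010000001 walk d0:H3→d1:-→d2:-→d3:-→d4:-→d5:-→d6:-→d7:-→d8:-→d9:-→d10:-→d11:-→d12:-→d13:-→d14:H2→d15:H1→d16:-→d17:-→d18:-→d19:-→d20:-→d21:-→d22:H3→d23:-→d24:H1 -> H1
  del 88.107.0.0/16 (clear depth 16)
  lookup 48.175.164.86: bits 0011000010101111101001000101 walk d0:H3→d1:-→d2:-→d3:-→d4:-→d5:-→d6:-→d7:-→d8:-→d9:-→d10:-→d11:-→d12:-→d13:-→d14:-→d15:-→d16:-→d17:-→d18:-→d19:-→d20:-→d21:-→d22:-→d23:-→d24:-→d25:-→d26:-→d27:-→d28:H0 -> H0
  lookup 88.100.249.102: bits 010110000110 walk d0:H3→d1:-→d2:-→d3:-→d4:-→d5:-→d6:-→d7:-→d8:-→d9:-→d10:-→d11:-→d12:H0 -> H0

== LOOKUPS ==
["H1","H1","H0","H0","H0","H1","H3","H3","H1","H1","H1","H3","H0","H1","H0","H0"]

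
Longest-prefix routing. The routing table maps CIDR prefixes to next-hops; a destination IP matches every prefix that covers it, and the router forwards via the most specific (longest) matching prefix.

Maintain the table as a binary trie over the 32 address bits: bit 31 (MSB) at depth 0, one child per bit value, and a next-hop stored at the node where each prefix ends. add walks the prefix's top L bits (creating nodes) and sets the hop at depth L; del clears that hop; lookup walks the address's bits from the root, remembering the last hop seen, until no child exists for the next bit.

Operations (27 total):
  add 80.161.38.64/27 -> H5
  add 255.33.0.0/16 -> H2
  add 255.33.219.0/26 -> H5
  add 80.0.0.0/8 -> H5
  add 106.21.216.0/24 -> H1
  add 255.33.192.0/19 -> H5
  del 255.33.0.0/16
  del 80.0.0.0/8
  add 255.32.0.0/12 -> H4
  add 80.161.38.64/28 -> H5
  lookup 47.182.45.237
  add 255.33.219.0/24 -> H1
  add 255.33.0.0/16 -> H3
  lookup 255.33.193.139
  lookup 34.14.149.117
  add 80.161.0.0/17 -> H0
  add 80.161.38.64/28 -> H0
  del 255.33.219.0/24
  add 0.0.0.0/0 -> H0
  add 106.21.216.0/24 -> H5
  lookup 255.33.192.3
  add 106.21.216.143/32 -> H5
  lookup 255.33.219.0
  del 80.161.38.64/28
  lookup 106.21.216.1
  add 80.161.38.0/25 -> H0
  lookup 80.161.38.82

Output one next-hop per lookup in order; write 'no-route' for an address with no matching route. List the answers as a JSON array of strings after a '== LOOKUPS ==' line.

Trace:
  + 80.161.38.64/27 (H5) depth=27
  + 255.33.0.0/16 (H2) depth=16
  + 255.33.219.0/26 (H5) depth=26
  + 80.0.0.0/8 (H5) depth=8
  + 106.21.216.0/24 (H1) depth=24
  + 255.33.192.0/19 (H5) depth=19
  del 255.33.0.0/16 (clear depth 16)
  del 80.0.0.0/8 (clear depth 8)
  + 255.32.0.0/12 (H4) depth=12
  + 80.161.38.64/28 (H5) depth=28
  Q 47.182.45.237: descend 0 ; hops seen [∅] ; pick no-route
  + 255.33.219.0/24 (H1) depth=24
  + 255.33.0.0/16 (H3) depth=16
  Q 255.33.193.139: descend 1111111100100001110 ; hops seen [H4,H3,H5] ; pick H5
  Q 34.14.149.117: descend 0 ; hops seen [∅] ; pick no-route
  + 80.161.0.0/17 (H0) depth=17
  + 80.161.38.64/28 (H0) depth=28
  del 255.33.219.0/24 (clear depth 24)
  + 0.0.0.0/0 (H0) depth=0
  + 106.21.216.0/24 (H5) depth=24
  Q 255.33.192.3: descend 1111111100100001110 ; hops seen [H0,H4,H3,H5] ; pick H5
  + 106.21.216.143/32 (H5) depth=32
  Q 255.33.219.0: descend 11111111001000011101101100 ; hops seen [H0,H4,H3,H5,H5] ; pick H5
  del 80.161.38.64/28 (clear depth 28)
  Q 106.21.216.1: descend 011010100001010111011000 ; hops seen [H0,H5] ; pick H5
  + 80.161.38.0/25 (H0) depth=25
  Q 80.161.38.82: descend 010100001010000100100110010 ; hops seen [H0,H0,H0,H5] ; pick H5

== LOOKUPS ==
["no-route","H5","no-route","H5","H5","H5","H5"]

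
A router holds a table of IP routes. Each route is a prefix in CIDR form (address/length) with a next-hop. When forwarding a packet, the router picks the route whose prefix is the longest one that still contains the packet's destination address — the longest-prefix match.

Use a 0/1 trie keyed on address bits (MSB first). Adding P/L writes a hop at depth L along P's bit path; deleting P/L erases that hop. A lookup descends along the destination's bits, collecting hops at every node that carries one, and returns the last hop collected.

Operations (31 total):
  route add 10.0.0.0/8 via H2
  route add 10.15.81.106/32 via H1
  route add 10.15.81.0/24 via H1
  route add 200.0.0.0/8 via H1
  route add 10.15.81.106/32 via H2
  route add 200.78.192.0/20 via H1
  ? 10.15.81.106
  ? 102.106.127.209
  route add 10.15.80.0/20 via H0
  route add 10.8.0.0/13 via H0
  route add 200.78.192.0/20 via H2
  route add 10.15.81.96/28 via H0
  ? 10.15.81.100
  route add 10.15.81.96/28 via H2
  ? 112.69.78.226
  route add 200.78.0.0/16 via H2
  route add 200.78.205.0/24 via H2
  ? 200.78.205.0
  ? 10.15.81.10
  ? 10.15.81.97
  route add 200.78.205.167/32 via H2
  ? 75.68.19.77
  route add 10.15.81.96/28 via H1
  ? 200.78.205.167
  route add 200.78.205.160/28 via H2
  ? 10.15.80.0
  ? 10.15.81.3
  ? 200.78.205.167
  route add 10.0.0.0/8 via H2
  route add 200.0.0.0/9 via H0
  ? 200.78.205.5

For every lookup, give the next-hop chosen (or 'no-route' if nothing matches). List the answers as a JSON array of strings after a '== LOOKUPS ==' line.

Process each operation:
  add 10.0.0.0/8 -> H2 at depth 8
  add 10.15.81.106/32 -> H1 at depth 32
  add 10.15.81.0/24 -> H1 at depth 24
  add 200.0.0.0/8 -> H1 at depth 8
  add 10.15.81.106/32 -> H2 at depth 32
  add 200.78.192.0/20 -> H1 at depth 20
  Q 10.15.81.106: descend 00001010000011110101000101101010 ; hops seen [H2,H1,H2] ; pick H2
  Q 102.106.127.209: descend 0 ; hops seen [∅] ; pick no-route
  add 10.15.80.0/20 -> H0 at depth 20
  add 10.8.0.0/13 -> H0 at depth 13
  add 200.78.192.0/20 -> H2 at depth 20
  add 10.15.81.96/28 -> H0 at depth 28
  Q 10.15.81.100: descend 0000101000001111010100010110 ; hops seen [H2,H0,H0,H1,H0] ; pick H0
  add 10.15.81.96/28 -> H2 at depth 28
  Q 112.69.78.226: descend 0 ; hops seen [∅] ; pick no-route
  add 200.78.0.0/16 -> H2 at depth 16
  add 200.78.205.0/24 -> H2 at depth 24
  Q 200.78.205.0: descend 110010000100111011001101 ; hops seen [H1,H2,H2,H2] ; pick H2
  Q 10.15.81.10: descend 0000101000001111010100010 ; hops seen [H2,H0,H0,H1] ; pick H1
  Q 10.15.81.97: descend 0000101000001111010100010110 ; hops seen [H2,H0,H0,H1,H2] ; pick H2
  add 200.78.205.167/32 -> H2 at depth 32
  Q 75.68.19.77: descend 0 ; hops seen [∅] ; pick no-route
  add 10.15.81.96/28 -> H1 at depth 28
  Q 200.78.205.167: descend 11001000010011101100110110100111 ; hops seen [H1,H2,H2,H2,H2] ; pick H2
  add 200.78.205.160/28 -> H2 at depth 28
  Q 10.15.80.0: descend 00001010000011110101000 ; hops seen [H2,H0,H0] ; pick H0
  Q 10.15.81.3: descend 0000101000001111010100010 ; hops seen [H2,H0,H0,H1] ; pick H1
  Q 200.78.205.167: descend 11001000010011101100110110100111 ; hops seen [H1,H2,H2,H2,H2,H2] ; pick H2
  add 10.0.0.0/8 -> H2 at depth 8
  add 200.0.0.0/9 -> H0 at depth 9
  Q 200.78.205.5: descend 110010000100111011001101 ; hops seen [H1,H0,H2,H2,H2] ; pick H2

== LOOKUPS ==
["H2","no-route","H0","no-route","H2","H1","H2","no-route","H2","H0","H1","H2","H2"]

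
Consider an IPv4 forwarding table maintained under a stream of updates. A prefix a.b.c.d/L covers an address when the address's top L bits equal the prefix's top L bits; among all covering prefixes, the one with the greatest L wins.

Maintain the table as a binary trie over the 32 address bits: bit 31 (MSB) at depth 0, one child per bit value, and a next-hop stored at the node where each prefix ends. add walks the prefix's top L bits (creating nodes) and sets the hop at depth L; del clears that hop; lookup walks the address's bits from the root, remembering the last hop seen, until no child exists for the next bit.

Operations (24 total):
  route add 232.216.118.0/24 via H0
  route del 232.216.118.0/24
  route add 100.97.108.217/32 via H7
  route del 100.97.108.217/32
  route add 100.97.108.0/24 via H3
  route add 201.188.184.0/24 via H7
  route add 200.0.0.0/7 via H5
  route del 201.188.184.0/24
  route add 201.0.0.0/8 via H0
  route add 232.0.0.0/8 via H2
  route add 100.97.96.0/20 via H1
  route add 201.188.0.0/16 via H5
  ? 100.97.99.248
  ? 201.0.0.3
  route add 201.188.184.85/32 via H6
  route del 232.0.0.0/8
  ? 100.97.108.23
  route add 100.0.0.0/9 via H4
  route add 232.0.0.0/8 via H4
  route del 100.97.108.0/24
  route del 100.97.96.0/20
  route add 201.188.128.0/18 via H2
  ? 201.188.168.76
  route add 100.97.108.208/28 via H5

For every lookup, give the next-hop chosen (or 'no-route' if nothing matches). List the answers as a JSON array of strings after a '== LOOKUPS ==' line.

Process each operation:
  + 232.216.118.0/24 (H0) depth=24
  del 232.216.118.0/24 (clear depth 24)
  + 100.97.108.217/32 (H7) depth=32
  del 100.97.108.217/32 (clear depth 32)
  + 100.97.108.0/24 (H3) depth=24
  + 201.188.184.0/24 (H7) depth=24
  + 200.0.0.0/7 (H5) depth=7
  del 201.188.184.0/24 (clear depth 24)
  + 201.0.0.0/8 (H0) depth=8
  + 232.0.0.0/8 (H2) depth=8
  + 100.97.96.0/20 (H1) depth=20
  + 201.188.0.0/16 (H5) depth=16
  Q 100.97.99.248: descend 01100100011000010110 ; hops seen [H1] ; pick H1
  Q 201.0.0.3: descend 11001001 ; hops seen [H5,H0] ; pick H0
  + 201.188.184.85/32 (H6) depth=32
  del 232.0.0.0/8 (clear depth 8)
  Q 100.97.108.23: descend 011001000110000101101100 ; hops seen [H1,H3] ; pick H3
  + 100.0.0.0/9 (H4) depth=9
  + 232.0.0.0/8 (H4) depth=8
  del 100.97.108.0/24 (clear depth 24)
  del 100.97.96.0/20 (clear depth 20)
  + 201.188.128.0/18 (H2) depth=18
  Q 201.188.168.76: descend 1100100110111100101 ; hops seen [H5,H0,H5,H2] ; pick H2
  + 100.97.108.208/28 (H5) depth=28

== LOOKUPS ==
["H1","H0","H3","H2"]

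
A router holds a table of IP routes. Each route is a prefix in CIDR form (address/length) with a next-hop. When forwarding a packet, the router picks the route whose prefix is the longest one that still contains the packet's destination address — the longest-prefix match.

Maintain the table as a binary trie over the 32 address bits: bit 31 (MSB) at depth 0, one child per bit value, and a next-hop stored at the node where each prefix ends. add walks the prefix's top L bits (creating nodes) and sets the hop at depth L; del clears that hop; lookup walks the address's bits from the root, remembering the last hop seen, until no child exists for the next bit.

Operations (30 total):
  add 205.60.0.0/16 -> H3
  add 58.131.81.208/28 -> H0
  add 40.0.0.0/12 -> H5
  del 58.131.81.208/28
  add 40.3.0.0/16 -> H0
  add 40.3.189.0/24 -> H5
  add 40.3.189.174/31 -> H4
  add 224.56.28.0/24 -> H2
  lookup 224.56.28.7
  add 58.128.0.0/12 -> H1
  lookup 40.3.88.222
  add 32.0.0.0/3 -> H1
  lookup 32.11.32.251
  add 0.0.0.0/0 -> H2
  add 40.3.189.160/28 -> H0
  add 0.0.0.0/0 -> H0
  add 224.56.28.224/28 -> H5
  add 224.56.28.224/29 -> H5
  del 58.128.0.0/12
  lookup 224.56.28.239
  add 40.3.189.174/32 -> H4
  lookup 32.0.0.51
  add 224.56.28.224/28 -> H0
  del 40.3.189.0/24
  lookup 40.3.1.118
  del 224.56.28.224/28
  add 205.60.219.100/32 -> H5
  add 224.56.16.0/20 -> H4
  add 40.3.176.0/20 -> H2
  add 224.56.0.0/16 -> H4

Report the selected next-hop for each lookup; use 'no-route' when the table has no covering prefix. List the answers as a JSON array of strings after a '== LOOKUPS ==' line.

Trace:
  add 205.60.0.0/16 -> H3 at depth 16
  add 58.131.81.208/28 -> H0 at depth 28
  add 40.0.0.0/12 -> H5 at depth 12
  - 58.131.81.208/28 clear@28
  add 40.3.0.0/16 -> H0 at depth 16
  add 40.3.189.0/24 -> H5 at depth 24
  add 40.3.189.174/31 -> H4 at depth 31
  add 224.56.28.0/24 -> H2 at depth 24
  ? 224.56.28.7  path d0:-→d1:-→d2:-→d3:-→d4:-→d5:-→d6:-→d7:-→d8:-→d9:-→d10:-→d11:-→d12:-→d13:-→d14:-→d15:-→d16:-→d17:-→d18:-→d19:-→d20:-→d21:-→d22:-→d23:-→d24:H2  best=H2
  add 58.128.0.0/12 -> H1 at depth 12
  ? 40.3.88.222  path d0:-→d1:-→d2:-→d3:-→d4:-→d5:-→d6:-→d7:-→d8:-→d9:-→d10:-→d11:-→d12:H5→d13:-→d14:-→d15:-→d16:H0  best=H0
  add 32.0.0.0/3 -> H1 at depth 3
  ? 32.11.32.251  path d0:-→d1:-→d2:-→d3:H1→d4:-  best=H1
  add 0.0.0.0/0 -> H2 at depth 0
  add 40.3.189.160/28 -> H0 at depth 28
  add 0.0.0.0/0 -> H0 at depth 0
  add 224.56.28.224/28 -> H5 at depth 28
  add 224.56.28.224/29 -> H5 at depth 29
  - 58.128.0.0/12 clear@12
  ? 224.56.28.239  path d0:H0→d1:-→d2:-→d3:-→d4:-→d5:-→d6:-→d7:-→d8:-→d9:-→d10:-→d11:-→d12:-→d13:-→d14:-→d15:-→d16:-→d17:-→d18:-→d19:-→d20:-→d21:-→d22:-→d23:-→d24:H2→d25:-→d26:-→d27:-→d28:H5  best=H5
  add 40.3.189.174/32 -> H4 at depth 32
  ? 32.0.0.51  path d0:H0→d1:-→d2:-→d3:H1→d4:-  best=H1
  add 224.56.28.224/28 -> H0 at depth 28
  - 40.3.189.0/24 clear@24
  ? 40.3.1.118  path d0:H0→d1:-→d2:-→d3:H1→d4:-→d5:-→d6:-→d7:-→d8:-→d9:-→d10:-→d11:-→d12:H5→d13:-→d14:-→d15:-→d16:H0  best=H0
  - 224.56.28.224/28 clear@28
  add 205.60.219.100/32 -> H5 at depth 32
  add 224.56.16.0/20 -> H4 at depth 20
  add 40.3.176.0/20 -> H2 at depth 20
  add 224.56.0.0/16 -> H4 at depth 16

== LOOKUPS ==
["H2","H0","H1","H5","H1","H0"]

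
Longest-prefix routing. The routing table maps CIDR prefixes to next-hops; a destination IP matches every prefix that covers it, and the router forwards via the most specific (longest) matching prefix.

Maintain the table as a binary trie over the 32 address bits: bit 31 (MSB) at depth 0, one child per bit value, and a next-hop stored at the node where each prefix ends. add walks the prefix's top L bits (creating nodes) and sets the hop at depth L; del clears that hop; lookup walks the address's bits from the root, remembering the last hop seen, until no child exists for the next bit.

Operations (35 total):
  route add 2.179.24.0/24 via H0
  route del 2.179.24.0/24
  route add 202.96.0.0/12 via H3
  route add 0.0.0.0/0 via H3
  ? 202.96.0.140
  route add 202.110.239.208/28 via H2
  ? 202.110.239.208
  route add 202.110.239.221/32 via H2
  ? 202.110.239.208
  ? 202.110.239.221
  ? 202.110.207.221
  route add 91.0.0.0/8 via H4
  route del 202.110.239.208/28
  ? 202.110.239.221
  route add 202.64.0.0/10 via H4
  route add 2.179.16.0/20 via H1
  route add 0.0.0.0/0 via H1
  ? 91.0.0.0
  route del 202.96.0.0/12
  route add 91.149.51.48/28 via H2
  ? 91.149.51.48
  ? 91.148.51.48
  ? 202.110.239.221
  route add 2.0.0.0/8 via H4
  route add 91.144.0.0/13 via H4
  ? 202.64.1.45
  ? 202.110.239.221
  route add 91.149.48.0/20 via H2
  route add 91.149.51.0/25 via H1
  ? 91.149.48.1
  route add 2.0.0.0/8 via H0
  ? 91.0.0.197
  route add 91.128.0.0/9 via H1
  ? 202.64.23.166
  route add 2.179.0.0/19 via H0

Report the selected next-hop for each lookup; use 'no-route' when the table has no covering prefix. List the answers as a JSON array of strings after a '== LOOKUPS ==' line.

Trace:
  add 2.179.24.0/24 -> H0 at depth 24
  del 2.179.24.0/24 (clear depth 24)
  add 202.96.0.0/12 -> H3 at depth 12
  add 0.0.0.0/0 -> H3 at depth 0
  Q 202.96.0.140: descend 110010100110 ; hops seen [H3,H3] ; pick H3
  add 202.110.239.208/28 -> H2 at depth 28
  Q 202.110.239.208: descend 1100101001101110111011111101 ; hops seen [H3,H3,H2] ; pick H2
  add 202.110.239.221/32 -> H2 at depth 32
  Q 202.110.239.208: descend 1100101001101110111011111101 ; hops seen [H3,H3,H2] ; pick H2
  Q 202.110.239.221: descend 11001010011011101110111111011101 ; hops seen [H3,H3,H2,H2] ; pick H2
  Q 202.110.207.221: descend 110010100110111011 ; hops seen [H3,H3] ; pick H3
  add 91.0.0.0/8 -> H4 at depth 8
  del 202.110.239.208/28 (clear depth 28)
  Q 202.110.239.221: descend 11001010011011101110111111011101 ; hops seen [H3,H3,H2] ; pick H2
  add 202.64.0.0/10 -> H4 at depth 10
  add 2.179.16.0/20 -> H1 at depth 20
  add 0.0.0.0/0 -> H1 at depth 0
  Q 91.0.0.0: descend 01011011 ; hops seen [H1,H4] ; pick H4
  del 202.96.0.0/12 (clear depth 12)
  add 91.149.51.48/28 -> H2 at depth 28
  Q 91.149.51.48: descend 0101101110010101001100110011 ; hops seen [H1,H4,H2] ; pick H2
  Q 91.148.51.48: descend 010110111001010 ; hops seen [H1,H4] ; pick H4
  Q 202.110.239.221: descend 11001010011011101110111111011101 ; hops seen [H1,H4,H2] ; pick H2
  add 2.0.0.0/8 -> H4 at depth 8
  add 91.144.0.0/13 -> H4 at depth 13
  Q 202.64.1.45: descend 1100101001 ; hops seen [H1,H4] ; pick H4
  Q 202.110.239.221: descend 11001010011011101110111111011101 ; hops seen [H1,H4,H2] ; pick H2
  add 91.149.48.0/20 -> H2 at depth 20
  add 91.149.51.0/25 -> H1 at depth 25
  Q 91.149.48.1: descend 0101101110010101001100 ; hops seen [H1,H4,H4,H2] ; pick H2
  add 2.0.0.0/8 -> H0 at depth 8
  Q 91.0.0.197: descend 01011011 ; hops seen [H1,H4] ; pick H4
  add 91.128.0.0/9 -> H1 at depth 9
  Q 202.64.23.166: descend 1100101001 ; hops seen [H1,H4] ; pick H4
  add 2.179.0.0/19 -> H0 at depth 19

== LOOKUPS ==
["H3","H2","H2","H2","H3","H2","H4","H2","H4","H2","H4","H2","H2","H4","H4"]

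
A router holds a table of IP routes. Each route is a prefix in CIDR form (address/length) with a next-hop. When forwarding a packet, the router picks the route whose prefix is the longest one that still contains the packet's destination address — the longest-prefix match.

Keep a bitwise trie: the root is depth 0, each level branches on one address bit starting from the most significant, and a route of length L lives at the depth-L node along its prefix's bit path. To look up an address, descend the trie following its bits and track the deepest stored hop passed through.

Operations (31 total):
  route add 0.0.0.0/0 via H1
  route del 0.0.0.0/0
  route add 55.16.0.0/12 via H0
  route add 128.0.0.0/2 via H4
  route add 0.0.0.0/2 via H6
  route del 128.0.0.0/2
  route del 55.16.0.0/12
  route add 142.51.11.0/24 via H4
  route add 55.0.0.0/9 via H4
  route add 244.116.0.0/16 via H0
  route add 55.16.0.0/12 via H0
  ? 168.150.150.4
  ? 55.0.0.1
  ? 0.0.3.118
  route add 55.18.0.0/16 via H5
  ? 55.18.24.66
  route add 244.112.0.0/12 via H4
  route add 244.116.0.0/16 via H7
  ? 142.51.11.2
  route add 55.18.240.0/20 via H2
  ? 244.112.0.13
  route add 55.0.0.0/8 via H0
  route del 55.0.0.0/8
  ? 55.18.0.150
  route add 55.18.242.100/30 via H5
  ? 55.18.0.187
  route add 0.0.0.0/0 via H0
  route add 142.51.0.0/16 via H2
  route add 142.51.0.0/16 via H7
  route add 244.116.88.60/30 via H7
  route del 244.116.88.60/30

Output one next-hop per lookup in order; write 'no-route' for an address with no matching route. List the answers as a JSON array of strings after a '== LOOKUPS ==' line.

Process each operation:
  + 0.0.0.0/0 (H1) depth=0
  del 0.0.0.0/0 (clear depth 0)
  + 55.16.0.0/12 (H0) depth=12
  + 128.0.0.0/2 (H4) depth=2
  + 0.0.0.0/2 (H6) depth=2
  del 128.0.0.0/2 (clear depth 2)
  del 55.16.0.0/12 (clear depth 12)
  + 142.51.11.0/24 (H4) depth=24
  + 55.0.0.0/9 (H4) depth=9
  + 244.116.0.0/16 (H0) depth=16
  + 55.16.0.0/12 (H0) depth=12
  ? 168.150.150.4  path d0:-→d1:-→d2:-  best=no-route
  ? 55.0.0.1  path d0:-→d1:-→d2:H6→d3:-→d4:-→d5:-→d6:-→d7:-→d8:-→d9:H4→d10:-→d11:-  best=H4
  ? 0.0.3.118  path d0:-→d1:-→d2:H6  best=H6
  + 55.18.0.0/16 (H5) depth=16
  ? 55.18.24.66  path d0:-→d1:-→d2:H6→d3:-→d4:-→d5:-→d6:-→d7:-→d8:-→d9:H4→d10:-→d11:-→d12:H0→d13:-→d14:-→d15:-→d16:H5  best=H5
  + 244.112.0.0/12 (H4) depth=12
  + 244.116.0.0/16 (H7) depth=16
  ? 142.51.11.2  path d0:-→d1:-→d2:-→d3:-→d4:-→d5:-→d6:-→d7:-→d8:-→d9:-→d10:-→d11:-→d12:-→d13:-→d14:-→d15:-→d16:-→d17:-→d18:-→d19:-→d20:-→d21:-→d22:-→d23:-→d24:H4  best=H4
  + 55.18.240.0/20 (H2) depth=20
  ? 244.112.0.13  path d0:-→d1:-→d2:-→d3:-→d4:-→d5:-→d6:-→d7:-→d8:-→d9:-→d10:-→d11:-→d12:H4→d13:-  best=H4
  + 55.0.0.0/8 (H0) depth=8
  del 55.0.0.0/8 (clear depth 8)
  ? 55.18.0.150  path d0:-→d1:-→d2:H6→d3:-→d4:-→d5:-→d6:-→d7:-→d8:-→d9:H4→d10:-→d11:-→d12:H0→d13:-→d14:-→d15:-→d16:H5  best=H5
  + 55.18.242.100/30 (H5) depth=30
  ? 55.18.0.187  path d0:-→d1:-→d2:H6→d3:-→d4:-→d5:-→d6:-→d7:-→d8:-→d9:H4→d10:-→d11:-→d12:H0→d13:-→d14:-→d15:-→d16:H5  best=H5
  + 0.0.0.0/0 (H0) depth=0
  + 142.51.0.0/16 (H2) depth=16
  + 142.51.0.0/16 (H7) depth=16
  + 244.116.88.60/30 (H7) depth=30
  del 244.116.88.60/30 (clear depth 30)

== LOOKUPS ==
["no-route","H4","H6","H5","H4","H4","H5","H5"]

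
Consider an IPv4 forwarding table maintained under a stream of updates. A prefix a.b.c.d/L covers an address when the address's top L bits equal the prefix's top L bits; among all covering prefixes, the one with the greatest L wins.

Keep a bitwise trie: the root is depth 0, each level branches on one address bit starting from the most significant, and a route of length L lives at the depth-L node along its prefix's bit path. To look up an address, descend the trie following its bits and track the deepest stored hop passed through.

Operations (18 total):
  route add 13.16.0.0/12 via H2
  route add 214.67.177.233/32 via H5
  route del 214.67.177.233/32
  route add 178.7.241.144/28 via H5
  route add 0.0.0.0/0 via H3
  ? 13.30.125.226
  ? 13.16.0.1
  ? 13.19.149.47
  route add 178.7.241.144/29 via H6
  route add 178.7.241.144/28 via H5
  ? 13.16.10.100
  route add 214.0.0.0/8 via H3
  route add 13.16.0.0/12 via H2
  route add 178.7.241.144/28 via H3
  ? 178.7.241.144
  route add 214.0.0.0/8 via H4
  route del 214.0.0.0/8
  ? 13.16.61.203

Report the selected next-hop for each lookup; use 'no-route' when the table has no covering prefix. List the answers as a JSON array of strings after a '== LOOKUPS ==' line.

Trace:
  add 13.16.0.0/12 -> H2 at depth 12
  add 214.67.177.233/32 -> H5 at depth 32
  del 214.67.177.233/32 (clear depth 32)
  add 178.7.241.144/28 -> H5 at depth 28
  add 0.0.0.0/0 -> H3 at depth 0
  lookup 13.30.125.226: bits 000011010001 walk d0:H3→d1:-→d2:-→d3:-→d4:-→d5:-→d6:-→d7:-→d8:-→d9:-→d10:-→d11:-→d12:H2 -> H2
  lookup 13.16.0.1: bits 000011010001 walk d0:H3→d1:-→d2:-→d3:-→d4:-→d5:-→d6:-→d7:-→d8:-→d9:-→d10:-→d11:-→d12:H2 -> H2
  lookup 13.19.149.47: bits 000011010001 walk d0:H3→d1:-→d2:-→d3:-→d4:-→d5:-→d6:-→d7:-→d8:-→d9:-→d10:-→d11:-→d12:H2 -> H2
  add 178.7.241.144/29 -> H6 at depth 29
  add 178.7.241.144/28 -> H5 at depth 28
  lookup 13.16.10.100: bits 000011010001 walk d0:H3→d1:-→d2:-→d3:-→d4:-→d5:-→d6:-→d7:-→d8:-→d9:-→d10:-→d11:-→d12:H2 -> H2
  add 214.0.0.0/8 -> H3 at depth 8
  add 13.16.0.0/12 -> H2 at depth 12
  add 178.7.241.144/28 -> H3 at depth 28
  lookup 178.7.241.144: bits 10110010000001111111000110010 walk d0:H3→d1:-→d2:-→d3:-→d4:-→d5:-→d6:-→d7:-→d8:-→d9:-→d10:-→d11:-→d12:-→d13:-→d14:-→d15:-→d16:-→d17:-→d18:-→d19:-→d20:-→d21:-→d22:-→d23:-→d24:-→d25:-→d26:-→d27:-→d28:H3→d29:H6 -> H6
  add 214.0.0.0/8 -> H4 at depth 8
  del 214.0.0.0/8 (clear depth 8)
  lookup 13.16.61.203: bits 000011010001 walk d0:H3→d1:-→d2:-→d3:-→d4:-→d5:-→d6:-→d7:-→d8:-→d9:-→d10:-→d11:-→d12:H2 -> H2

== LOOKUPS ==
["H2","H2","H2","H2","H6","H2"]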